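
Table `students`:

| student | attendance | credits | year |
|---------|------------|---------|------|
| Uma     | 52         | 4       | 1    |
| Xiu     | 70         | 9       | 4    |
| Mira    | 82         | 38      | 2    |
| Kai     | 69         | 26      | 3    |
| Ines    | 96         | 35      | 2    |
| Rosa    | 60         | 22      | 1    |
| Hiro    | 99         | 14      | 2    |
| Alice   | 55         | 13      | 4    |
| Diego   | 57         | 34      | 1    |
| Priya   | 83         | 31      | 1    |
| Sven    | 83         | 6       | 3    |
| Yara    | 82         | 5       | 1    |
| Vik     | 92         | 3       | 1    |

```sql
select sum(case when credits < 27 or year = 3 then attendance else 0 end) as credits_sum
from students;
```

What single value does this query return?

662

student=Uma: ✓ → 52
student=Xiu: ✓ → 70
student=Mira: ✗
student=Kai: ✓ → 69
student=Ines: ✗
student=Rosa: ✓ → 60
student=Hiro: ✓ → 99
student=Alice: ✓ → 55
student=Diego: ✗
student=Priya: ✗
student=Sven: ✓ → 83
student=Yara: ✓ → 82
student=Vik: ✓ → 92
credits_sum = 52 + 70 + 69 + 60 + 99 + 55 + 83 + 82 + 92 = 662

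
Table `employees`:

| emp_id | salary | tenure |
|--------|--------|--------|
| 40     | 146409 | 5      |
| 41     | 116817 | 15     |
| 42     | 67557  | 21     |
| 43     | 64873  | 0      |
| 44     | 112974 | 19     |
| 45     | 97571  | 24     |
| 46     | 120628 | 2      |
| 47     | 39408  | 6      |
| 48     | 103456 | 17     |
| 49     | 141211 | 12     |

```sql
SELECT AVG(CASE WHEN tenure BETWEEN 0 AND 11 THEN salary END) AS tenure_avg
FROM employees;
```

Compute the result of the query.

emp_id=40: ✓ → 146409
emp_id=41: ✗
emp_id=42: ✗
emp_id=43: ✓ → 64873
emp_id=44: ✗
emp_id=45: ✗
emp_id=46: ✓ → 120628
emp_id=47: ✓ → 39408
emp_id=48: ✗
emp_id=49: ✗
tenure_avg = (146409 + 64873 + 120628 + 39408) / 4 = 92829.5

92829.5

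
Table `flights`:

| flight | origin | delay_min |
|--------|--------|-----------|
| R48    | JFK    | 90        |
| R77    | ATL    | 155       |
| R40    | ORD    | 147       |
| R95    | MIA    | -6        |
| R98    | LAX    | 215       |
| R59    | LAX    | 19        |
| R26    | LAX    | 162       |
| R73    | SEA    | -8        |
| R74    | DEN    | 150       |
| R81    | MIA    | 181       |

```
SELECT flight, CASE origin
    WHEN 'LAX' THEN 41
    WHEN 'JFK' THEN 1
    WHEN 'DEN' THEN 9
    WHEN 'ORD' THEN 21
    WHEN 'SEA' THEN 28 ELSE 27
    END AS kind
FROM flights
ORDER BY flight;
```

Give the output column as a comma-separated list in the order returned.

41, 21, 1, 41, 28, 9, 27, 27, 27, 41

flight=R26: origin='LAX' → 41
flight=R40: origin='ORD' → 21
flight=R48: origin='JFK' → 1
flight=R59: origin='LAX' → 41
flight=R73: origin='SEA' → 28
flight=R74: origin='DEN' → 9
flight=R77: ELSE → 27
flight=R81: ELSE → 27
flight=R95: ELSE → 27
flight=R98: origin='LAX' → 41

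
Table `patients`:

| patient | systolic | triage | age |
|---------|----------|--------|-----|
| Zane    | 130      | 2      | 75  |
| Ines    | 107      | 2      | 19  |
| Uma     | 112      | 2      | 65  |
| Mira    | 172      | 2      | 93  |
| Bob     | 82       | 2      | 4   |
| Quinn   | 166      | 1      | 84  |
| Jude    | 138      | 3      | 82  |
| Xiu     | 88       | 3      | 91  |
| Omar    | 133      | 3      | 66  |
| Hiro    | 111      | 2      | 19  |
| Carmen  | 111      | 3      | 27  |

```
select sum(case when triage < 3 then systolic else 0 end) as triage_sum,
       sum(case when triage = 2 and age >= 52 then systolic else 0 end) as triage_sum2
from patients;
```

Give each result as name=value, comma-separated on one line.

[triage_sum: triage < 3]
patient=Zane: ✓ → 130
patient=Ines: ✓ → 107
patient=Uma: ✓ → 112
patient=Mira: ✓ → 172
patient=Bob: ✓ → 82
patient=Quinn: ✓ → 166
patient=Jude: ✗
patient=Xiu: ✗
patient=Omar: ✗
patient=Hiro: ✓ → 111
patient=Carmen: ✗
triage_sum = 130 + 107 + 112 + 172 + 82 + 166 + 111 = 880
—
[triage_sum2: triage = 2 and age >= 52]
patient=Zane: ✓ → 130
patient=Ines: ✗
patient=Uma: ✓ → 112
patient=Mira: ✓ → 172
patient=Bob: ✗
patient=Quinn: ✗
patient=Jude: ✗
patient=Xiu: ✗
patient=Omar: ✗
patient=Hiro: ✗
patient=Carmen: ✗
triage_sum2 = 130 + 112 + 172 = 414

triage_sum=880, triage_sum2=414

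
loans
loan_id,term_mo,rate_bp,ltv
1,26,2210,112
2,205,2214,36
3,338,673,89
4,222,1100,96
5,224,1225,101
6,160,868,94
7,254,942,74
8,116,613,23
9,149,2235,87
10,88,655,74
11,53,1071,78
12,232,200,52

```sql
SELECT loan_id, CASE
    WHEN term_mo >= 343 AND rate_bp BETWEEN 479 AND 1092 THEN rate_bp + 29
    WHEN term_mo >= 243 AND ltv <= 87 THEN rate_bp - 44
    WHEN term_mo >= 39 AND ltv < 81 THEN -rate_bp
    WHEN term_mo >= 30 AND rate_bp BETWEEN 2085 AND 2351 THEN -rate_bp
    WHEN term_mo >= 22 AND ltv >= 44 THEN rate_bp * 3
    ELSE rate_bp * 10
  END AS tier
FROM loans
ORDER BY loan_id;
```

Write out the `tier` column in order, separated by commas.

loan_id=1: term_mo >= 22 AND ltv >= 44 → 6630
loan_id=2: term_mo >= 39 AND ltv < 81 → -2214
loan_id=3: term_mo >= 22 AND ltv >= 44 → 2019
loan_id=4: term_mo >= 22 AND ltv >= 44 → 3300
loan_id=5: term_mo >= 22 AND ltv >= 44 → 3675
loan_id=6: term_mo >= 22 AND ltv >= 44 → 2604
loan_id=7: term_mo >= 243 AND ltv <= 87 → 898
loan_id=8: term_mo >= 39 AND ltv < 81 → -613
loan_id=9: term_mo >= 30 AND rate_bp BETWEEN 2085 AND 2351 → -2235
loan_id=10: term_mo >= 39 AND ltv < 81 → -655
loan_id=11: term_mo >= 39 AND ltv < 81 → -1071
loan_id=12: term_mo >= 39 AND ltv < 81 → -200

6630, -2214, 2019, 3300, 3675, 2604, 898, -613, -2235, -655, -1071, -200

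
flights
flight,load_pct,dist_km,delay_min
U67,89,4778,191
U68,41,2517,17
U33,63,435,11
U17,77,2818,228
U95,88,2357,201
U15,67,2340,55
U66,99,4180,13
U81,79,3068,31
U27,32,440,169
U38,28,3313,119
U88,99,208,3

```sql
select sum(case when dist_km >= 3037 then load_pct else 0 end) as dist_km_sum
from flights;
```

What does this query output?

flight=U67: ✓ → 89
flight=U68: ✗
flight=U33: ✗
flight=U17: ✗
flight=U95: ✗
flight=U15: ✗
flight=U66: ✓ → 99
flight=U81: ✓ → 79
flight=U27: ✗
flight=U38: ✓ → 28
flight=U88: ✗
dist_km_sum = 89 + 99 + 79 + 28 = 295

295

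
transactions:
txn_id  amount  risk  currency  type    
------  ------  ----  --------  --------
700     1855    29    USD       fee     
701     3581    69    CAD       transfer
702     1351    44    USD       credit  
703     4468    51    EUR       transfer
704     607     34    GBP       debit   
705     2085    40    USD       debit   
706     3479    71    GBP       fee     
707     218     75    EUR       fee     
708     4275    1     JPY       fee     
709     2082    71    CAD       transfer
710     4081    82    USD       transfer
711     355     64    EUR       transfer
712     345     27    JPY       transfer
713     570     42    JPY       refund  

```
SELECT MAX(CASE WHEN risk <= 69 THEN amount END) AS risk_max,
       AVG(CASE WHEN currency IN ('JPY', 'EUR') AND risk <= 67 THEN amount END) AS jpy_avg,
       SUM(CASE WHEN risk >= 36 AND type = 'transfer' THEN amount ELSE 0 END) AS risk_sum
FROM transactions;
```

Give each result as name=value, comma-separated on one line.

[risk_max: risk <= 69]
txn_id=700: ✓ → 1855
txn_id=701: ✓ → 3581
txn_id=702: ✓ → 1351
txn_id=703: ✓ → 4468
txn_id=704: ✓ → 607
txn_id=705: ✓ → 2085
txn_id=706: ✗
txn_id=707: ✗
txn_id=708: ✓ → 4275
txn_id=709: ✗
txn_id=710: ✗
txn_id=711: ✓ → 355
txn_id=712: ✓ → 345
txn_id=713: ✓ → 570
risk_max = MAX(1855, 3581, 1351, 4468, 607, 2085, 4275, 355, 345, 570) = 4468
—
[jpy_avg: currency IN ('JPY', 'EUR') AND risk <= 67]
txn_id=700: ✗
txn_id=701: ✗
txn_id=702: ✗
txn_id=703: ✓ → 4468
txn_id=704: ✗
txn_id=705: ✗
txn_id=706: ✗
txn_id=707: ✗
txn_id=708: ✓ → 4275
txn_id=709: ✗
txn_id=710: ✗
txn_id=711: ✓ → 355
txn_id=712: ✓ → 345
txn_id=713: ✓ → 570
jpy_avg = (4468 + 4275 + 355 + 345 + 570) / 5 = 2002.6
—
[risk_sum: risk >= 36 AND type = 'transfer']
txn_id=700: ✗
txn_id=701: ✓ → 3581
txn_id=702: ✗
txn_id=703: ✓ → 4468
txn_id=704: ✗
txn_id=705: ✗
txn_id=706: ✗
txn_id=707: ✗
txn_id=708: ✗
txn_id=709: ✓ → 2082
txn_id=710: ✓ → 4081
txn_id=711: ✓ → 355
txn_id=712: ✗
txn_id=713: ✗
risk_sum = 3581 + 4468 + 2082 + 4081 + 355 = 14567

risk_max=4468, jpy_avg=2002.6, risk_sum=14567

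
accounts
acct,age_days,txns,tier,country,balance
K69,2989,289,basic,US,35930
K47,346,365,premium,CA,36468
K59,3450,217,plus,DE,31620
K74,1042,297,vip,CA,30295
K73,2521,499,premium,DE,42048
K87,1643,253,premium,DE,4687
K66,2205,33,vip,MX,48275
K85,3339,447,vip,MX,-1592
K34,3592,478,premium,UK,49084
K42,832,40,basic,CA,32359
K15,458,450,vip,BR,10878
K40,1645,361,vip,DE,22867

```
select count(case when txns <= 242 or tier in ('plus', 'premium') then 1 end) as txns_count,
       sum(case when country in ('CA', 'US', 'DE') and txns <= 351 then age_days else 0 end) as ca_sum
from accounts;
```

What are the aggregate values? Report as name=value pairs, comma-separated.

txns_count=7, ca_sum=9956

[txns_count: txns <= 242 or tier in ('plus', 'premium')]
acct=K69: ✗
acct=K47: ✓ → 1
acct=K59: ✓ → 1
acct=K74: ✗
acct=K73: ✓ → 1
acct=K87: ✓ → 1
acct=K66: ✓ → 1
acct=K85: ✗
acct=K34: ✓ → 1
acct=K42: ✓ → 1
acct=K15: ✗
acct=K40: ✗
txns_count = COUNT(1, 1, 1, 1, 1, 1, 1) = 7
—
[ca_sum: country in ('CA', 'US', 'DE') and txns <= 351]
acct=K69: ✓ → 2989
acct=K47: ✗
acct=K59: ✓ → 3450
acct=K74: ✓ → 1042
acct=K73: ✗
acct=K87: ✓ → 1643
acct=K66: ✗
acct=K85: ✗
acct=K34: ✗
acct=K42: ✓ → 832
acct=K15: ✗
acct=K40: ✗
ca_sum = 2989 + 3450 + 1042 + 1643 + 832 = 9956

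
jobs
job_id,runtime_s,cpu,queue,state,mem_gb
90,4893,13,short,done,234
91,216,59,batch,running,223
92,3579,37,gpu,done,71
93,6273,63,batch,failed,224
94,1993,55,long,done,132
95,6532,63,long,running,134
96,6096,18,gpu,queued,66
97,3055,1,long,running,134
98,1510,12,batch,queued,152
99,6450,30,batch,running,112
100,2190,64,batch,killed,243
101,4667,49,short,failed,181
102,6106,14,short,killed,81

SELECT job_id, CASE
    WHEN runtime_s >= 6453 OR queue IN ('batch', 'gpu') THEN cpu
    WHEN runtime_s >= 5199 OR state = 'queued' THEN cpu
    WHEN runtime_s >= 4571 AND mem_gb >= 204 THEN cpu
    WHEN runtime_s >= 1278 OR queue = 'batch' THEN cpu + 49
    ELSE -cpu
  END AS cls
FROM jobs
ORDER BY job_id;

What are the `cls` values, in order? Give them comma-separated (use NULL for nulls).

job_id=90: runtime_s >= 4571 AND mem_gb >= 204 → 13
job_id=91: runtime_s >= 6453 OR queue IN ('batch', 'gpu') → 59
job_id=92: runtime_s >= 6453 OR queue IN ('batch', 'gpu') → 37
job_id=93: runtime_s >= 6453 OR queue IN ('batch', 'gpu') → 63
job_id=94: runtime_s >= 1278 OR queue = 'batch' → 104
job_id=95: runtime_s >= 6453 OR queue IN ('batch', 'gpu') → 63
job_id=96: runtime_s >= 6453 OR queue IN ('batch', 'gpu') → 18
job_id=97: runtime_s >= 1278 OR queue = 'batch' → 50
job_id=98: runtime_s >= 6453 OR queue IN ('batch', 'gpu') → 12
job_id=99: runtime_s >= 6453 OR queue IN ('batch', 'gpu') → 30
job_id=100: runtime_s >= 6453 OR queue IN ('batch', 'gpu') → 64
job_id=101: runtime_s >= 1278 OR queue = 'batch' → 98
job_id=102: runtime_s >= 5199 OR state = 'queued' → 14

13, 59, 37, 63, 104, 63, 18, 50, 12, 30, 64, 98, 14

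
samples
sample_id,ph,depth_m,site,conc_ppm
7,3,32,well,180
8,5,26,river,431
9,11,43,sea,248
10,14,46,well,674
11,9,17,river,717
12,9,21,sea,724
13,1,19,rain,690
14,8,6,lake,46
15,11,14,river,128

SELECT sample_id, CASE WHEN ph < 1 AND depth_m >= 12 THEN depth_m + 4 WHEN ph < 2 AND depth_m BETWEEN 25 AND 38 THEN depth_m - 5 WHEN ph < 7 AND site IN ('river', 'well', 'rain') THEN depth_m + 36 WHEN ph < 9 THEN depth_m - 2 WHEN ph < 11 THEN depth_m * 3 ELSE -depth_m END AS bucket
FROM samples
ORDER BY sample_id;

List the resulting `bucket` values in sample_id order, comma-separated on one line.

68, 62, -43, -46, 51, 63, 55, 4, -14

sample_id=7: ph < 7 AND site IN ('river', 'well', 'rain') → 68
sample_id=8: ph < 7 AND site IN ('river', 'well', 'rain') → 62
sample_id=9: ELSE → -43
sample_id=10: ELSE → -46
sample_id=11: ph < 11 → 51
sample_id=12: ph < 11 → 63
sample_id=13: ph < 7 AND site IN ('river', 'well', 'rain') → 55
sample_id=14: ph < 9 → 4
sample_id=15: ELSE → -14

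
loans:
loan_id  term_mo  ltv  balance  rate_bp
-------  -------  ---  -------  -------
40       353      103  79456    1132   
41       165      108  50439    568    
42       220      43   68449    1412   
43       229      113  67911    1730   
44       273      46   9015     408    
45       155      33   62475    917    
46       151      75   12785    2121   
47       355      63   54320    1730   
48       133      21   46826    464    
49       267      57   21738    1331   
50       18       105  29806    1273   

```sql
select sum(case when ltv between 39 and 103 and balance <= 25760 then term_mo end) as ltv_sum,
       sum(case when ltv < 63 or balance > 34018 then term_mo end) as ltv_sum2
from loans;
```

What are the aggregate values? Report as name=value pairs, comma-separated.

ltv_sum=691, ltv_sum2=2150

[ltv_sum: ltv between 39 and 103 and balance <= 25760]
loan_id=40: ✗
loan_id=41: ✗
loan_id=42: ✗
loan_id=43: ✗
loan_id=44: ✓ → 273
loan_id=45: ✗
loan_id=46: ✓ → 151
loan_id=47: ✗
loan_id=48: ✗
loan_id=49: ✓ → 267
loan_id=50: ✗
ltv_sum = 273 + 151 + 267 = 691
—
[ltv_sum2: ltv < 63 or balance > 34018]
loan_id=40: ✓ → 353
loan_id=41: ✓ → 165
loan_id=42: ✓ → 220
loan_id=43: ✓ → 229
loan_id=44: ✓ → 273
loan_id=45: ✓ → 155
loan_id=46: ✗
loan_id=47: ✓ → 355
loan_id=48: ✓ → 133
loan_id=49: ✓ → 267
loan_id=50: ✗
ltv_sum2 = 353 + 165 + 220 + 229 + 273 + 155 + 355 + 133 + 267 = 2150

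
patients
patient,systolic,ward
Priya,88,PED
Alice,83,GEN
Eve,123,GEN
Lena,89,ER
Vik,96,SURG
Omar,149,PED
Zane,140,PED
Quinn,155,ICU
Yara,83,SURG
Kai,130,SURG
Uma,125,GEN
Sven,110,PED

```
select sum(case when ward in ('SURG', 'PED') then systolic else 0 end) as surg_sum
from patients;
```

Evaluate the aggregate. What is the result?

796

patient=Priya: ✓ → 88
patient=Alice: ✗
patient=Eve: ✗
patient=Lena: ✗
patient=Vik: ✓ → 96
patient=Omar: ✓ → 149
patient=Zane: ✓ → 140
patient=Quinn: ✗
patient=Yara: ✓ → 83
patient=Kai: ✓ → 130
patient=Uma: ✗
patient=Sven: ✓ → 110
surg_sum = 88 + 96 + 149 + 140 + 83 + 130 + 110 = 796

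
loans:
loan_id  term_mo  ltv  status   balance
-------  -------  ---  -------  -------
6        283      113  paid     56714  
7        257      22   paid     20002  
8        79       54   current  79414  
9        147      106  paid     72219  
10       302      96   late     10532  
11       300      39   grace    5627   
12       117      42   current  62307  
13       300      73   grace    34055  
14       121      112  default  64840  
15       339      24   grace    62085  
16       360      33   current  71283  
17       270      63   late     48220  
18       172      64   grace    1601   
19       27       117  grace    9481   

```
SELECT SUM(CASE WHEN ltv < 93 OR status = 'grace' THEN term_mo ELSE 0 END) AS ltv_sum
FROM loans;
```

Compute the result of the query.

loan_id=6: ✗
loan_id=7: ✓ → 257
loan_id=8: ✓ → 79
loan_id=9: ✗
loan_id=10: ✗
loan_id=11: ✓ → 300
loan_id=12: ✓ → 117
loan_id=13: ✓ → 300
loan_id=14: ✗
loan_id=15: ✓ → 339
loan_id=16: ✓ → 360
loan_id=17: ✓ → 270
loan_id=18: ✓ → 172
loan_id=19: ✓ → 27
ltv_sum = 257 + 79 + 300 + 117 + 300 + 339 + 360 + 270 + 172 + 27 = 2221

2221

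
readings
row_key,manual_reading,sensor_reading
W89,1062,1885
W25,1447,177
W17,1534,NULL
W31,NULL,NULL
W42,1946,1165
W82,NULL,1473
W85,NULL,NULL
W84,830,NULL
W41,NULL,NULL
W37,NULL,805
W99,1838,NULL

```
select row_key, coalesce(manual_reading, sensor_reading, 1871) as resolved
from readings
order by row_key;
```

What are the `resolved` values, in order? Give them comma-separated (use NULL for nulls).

1534, 1447, 1871, 805, 1871, 1946, 1473, 830, 1871, 1062, 1838

row_key=W17: manual_reading=1534 → 1534
row_key=W25: manual_reading=1447 → 1447
row_key=W31: manual_reading=NULL, sensor_reading=NULL, → literal 1871 → 1871
row_key=W37: manual_reading=NULL, sensor_reading=805 → 805
row_key=W41: manual_reading=NULL, sensor_reading=NULL, → literal 1871 → 1871
row_key=W42: manual_reading=1946 → 1946
row_key=W82: manual_reading=NULL, sensor_reading=1473 → 1473
row_key=W84: manual_reading=830 → 830
row_key=W85: manual_reading=NULL, sensor_reading=NULL, → literal 1871 → 1871
row_key=W89: manual_reading=1062 → 1062
row_key=W99: manual_reading=1838 → 1838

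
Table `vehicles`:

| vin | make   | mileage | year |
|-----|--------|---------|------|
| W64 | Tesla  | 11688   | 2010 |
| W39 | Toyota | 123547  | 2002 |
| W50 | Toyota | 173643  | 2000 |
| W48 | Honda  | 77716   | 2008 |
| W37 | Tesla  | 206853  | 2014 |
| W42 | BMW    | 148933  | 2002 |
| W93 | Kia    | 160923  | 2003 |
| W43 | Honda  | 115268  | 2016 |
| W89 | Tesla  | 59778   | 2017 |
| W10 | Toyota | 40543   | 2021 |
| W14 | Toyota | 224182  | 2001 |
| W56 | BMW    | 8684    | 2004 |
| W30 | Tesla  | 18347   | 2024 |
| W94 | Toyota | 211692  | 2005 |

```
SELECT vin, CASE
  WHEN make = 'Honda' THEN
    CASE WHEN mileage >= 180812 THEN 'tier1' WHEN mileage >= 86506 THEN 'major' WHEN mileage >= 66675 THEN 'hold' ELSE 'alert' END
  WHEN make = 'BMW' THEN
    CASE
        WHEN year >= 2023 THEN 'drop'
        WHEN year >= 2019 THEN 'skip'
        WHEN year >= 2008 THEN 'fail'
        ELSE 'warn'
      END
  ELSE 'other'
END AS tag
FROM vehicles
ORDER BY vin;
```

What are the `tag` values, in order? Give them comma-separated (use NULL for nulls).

vin=W10: make='Toyota' → outer ELSE → other
vin=W14: make='Toyota' → outer ELSE → other
vin=W30: make='Tesla' → outer ELSE → other
vin=W37: make='Tesla' → outer ELSE → other
vin=W39: make='Toyota' → outer ELSE → other
vin=W42: make='BMW' → inner[ELSE] → warn
vin=W43: make='Honda' → inner[mileage >= 86506] → major
vin=W48: make='Honda' → inner[mileage >= 66675] → hold
vin=W50: make='Toyota' → outer ELSE → other
vin=W56: make='BMW' → inner[ELSE] → warn
vin=W64: make='Tesla' → outer ELSE → other
vin=W89: make='Tesla' → outer ELSE → other
vin=W93: make='Kia' → outer ELSE → other
vin=W94: make='Toyota' → outer ELSE → other

other, other, other, other, other, warn, major, hold, other, warn, other, other, other, other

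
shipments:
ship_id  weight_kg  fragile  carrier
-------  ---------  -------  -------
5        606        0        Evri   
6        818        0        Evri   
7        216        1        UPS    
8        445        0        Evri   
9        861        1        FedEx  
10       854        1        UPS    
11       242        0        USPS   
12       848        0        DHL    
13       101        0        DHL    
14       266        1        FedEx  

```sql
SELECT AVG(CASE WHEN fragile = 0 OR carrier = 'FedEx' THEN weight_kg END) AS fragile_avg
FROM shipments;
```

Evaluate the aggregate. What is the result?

523.375

ship_id=5: ✓ → 606
ship_id=6: ✓ → 818
ship_id=7: ✗
ship_id=8: ✓ → 445
ship_id=9: ✓ → 861
ship_id=10: ✗
ship_id=11: ✓ → 242
ship_id=12: ✓ → 848
ship_id=13: ✓ → 101
ship_id=14: ✓ → 266
fragile_avg = (606 + 818 + 445 + 861 + 242 + 848 + 101 + 266) / 8 = 523.375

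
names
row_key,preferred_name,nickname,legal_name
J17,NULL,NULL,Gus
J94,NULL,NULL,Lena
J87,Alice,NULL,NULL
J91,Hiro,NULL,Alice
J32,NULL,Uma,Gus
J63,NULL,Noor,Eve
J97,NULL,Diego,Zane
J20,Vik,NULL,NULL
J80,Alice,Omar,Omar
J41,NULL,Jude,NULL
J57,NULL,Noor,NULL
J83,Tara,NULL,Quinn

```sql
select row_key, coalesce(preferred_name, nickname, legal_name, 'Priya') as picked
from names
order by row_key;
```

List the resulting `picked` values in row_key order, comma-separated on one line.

row_key=J17: preferred_name=NULL, nickname=NULL, legal_name=Gus → Gus
row_key=J20: preferred_name=Vik → Vik
row_key=J32: preferred_name=NULL, nickname=Uma → Uma
row_key=J41: preferred_name=NULL, nickname=Jude → Jude
row_key=J57: preferred_name=NULL, nickname=Noor → Noor
row_key=J63: preferred_name=NULL, nickname=Noor → Noor
row_key=J80: preferred_name=Alice → Alice
row_key=J83: preferred_name=Tara → Tara
row_key=J87: preferred_name=Alice → Alice
row_key=J91: preferred_name=Hiro → Hiro
row_key=J94: preferred_name=NULL, nickname=NULL, legal_name=Lena → Lena
row_key=J97: preferred_name=NULL, nickname=Diego → Diego

Gus, Vik, Uma, Jude, Noor, Noor, Alice, Tara, Alice, Hiro, Lena, Diego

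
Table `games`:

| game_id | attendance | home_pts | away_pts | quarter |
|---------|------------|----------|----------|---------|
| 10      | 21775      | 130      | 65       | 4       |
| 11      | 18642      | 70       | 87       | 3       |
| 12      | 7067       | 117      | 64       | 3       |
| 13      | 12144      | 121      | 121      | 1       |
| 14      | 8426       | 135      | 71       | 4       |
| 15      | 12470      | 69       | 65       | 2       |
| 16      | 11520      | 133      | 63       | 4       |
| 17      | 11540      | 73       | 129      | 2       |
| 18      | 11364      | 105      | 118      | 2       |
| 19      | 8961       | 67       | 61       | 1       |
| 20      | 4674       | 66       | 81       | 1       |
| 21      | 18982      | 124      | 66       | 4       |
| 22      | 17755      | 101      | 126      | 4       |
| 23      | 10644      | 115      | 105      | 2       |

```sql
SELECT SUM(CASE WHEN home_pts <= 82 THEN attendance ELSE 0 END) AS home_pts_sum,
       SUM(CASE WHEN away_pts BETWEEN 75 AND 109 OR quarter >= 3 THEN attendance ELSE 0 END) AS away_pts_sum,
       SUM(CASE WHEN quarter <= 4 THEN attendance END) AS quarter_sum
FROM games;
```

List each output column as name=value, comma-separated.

home_pts_sum=56287, away_pts_sum=119485, quarter_sum=175964

[home_pts_sum: home_pts <= 82]
game_id=10: ✗
game_id=11: ✓ → 18642
game_id=12: ✗
game_id=13: ✗
game_id=14: ✗
game_id=15: ✓ → 12470
game_id=16: ✗
game_id=17: ✓ → 11540
game_id=18: ✗
game_id=19: ✓ → 8961
game_id=20: ✓ → 4674
game_id=21: ✗
game_id=22: ✗
game_id=23: ✗
home_pts_sum = 18642 + 12470 + 11540 + 8961 + 4674 = 56287
—
[away_pts_sum: away_pts BETWEEN 75 AND 109 OR quarter >= 3]
game_id=10: ✓ → 21775
game_id=11: ✓ → 18642
game_id=12: ✓ → 7067
game_id=13: ✗
game_id=14: ✓ → 8426
game_id=15: ✗
game_id=16: ✓ → 11520
game_id=17: ✗
game_id=18: ✗
game_id=19: ✗
game_id=20: ✓ → 4674
game_id=21: ✓ → 18982
game_id=22: ✓ → 17755
game_id=23: ✓ → 10644
away_pts_sum = 21775 + 18642 + 7067 + 8426 + 11520 + 4674 + 18982 + 17755 + 10644 = 119485
—
[quarter_sum: quarter <= 4]
game_id=10: ✓ → 21775
game_id=11: ✓ → 18642
game_id=12: ✓ → 7067
game_id=13: ✓ → 12144
game_id=14: ✓ → 8426
game_id=15: ✓ → 12470
game_id=16: ✓ → 11520
game_id=17: ✓ → 11540
game_id=18: ✓ → 11364
game_id=19: ✓ → 8961
game_id=20: ✓ → 4674
game_id=21: ✓ → 18982
game_id=22: ✓ → 17755
game_id=23: ✓ → 10644
quarter_sum = 21775 + 18642 + 7067 + 12144 + 8426 + 12470 + 11520 + 11540 + 11364 + 8961 + 4674 + 18982 + 17755 + 10644 = 175964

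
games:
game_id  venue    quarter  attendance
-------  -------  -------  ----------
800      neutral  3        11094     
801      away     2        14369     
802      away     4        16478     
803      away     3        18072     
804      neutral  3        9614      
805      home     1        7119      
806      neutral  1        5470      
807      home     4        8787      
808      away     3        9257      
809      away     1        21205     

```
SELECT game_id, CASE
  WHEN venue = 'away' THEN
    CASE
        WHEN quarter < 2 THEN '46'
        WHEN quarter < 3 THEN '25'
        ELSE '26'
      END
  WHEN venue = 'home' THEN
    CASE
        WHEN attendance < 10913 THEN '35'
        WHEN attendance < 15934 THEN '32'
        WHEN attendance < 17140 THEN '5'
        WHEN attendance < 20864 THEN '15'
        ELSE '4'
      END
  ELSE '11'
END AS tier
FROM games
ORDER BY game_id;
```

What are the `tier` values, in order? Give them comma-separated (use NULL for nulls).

11, 25, 26, 26, 11, 35, 11, 35, 26, 46

game_id=800: venue='neutral' → outer ELSE → 11
game_id=801: venue='away' → inner[quarter < 3] → 25
game_id=802: venue='away' → inner[ELSE] → 26
game_id=803: venue='away' → inner[ELSE] → 26
game_id=804: venue='neutral' → outer ELSE → 11
game_id=805: venue='home' → inner[attendance < 10913] → 35
game_id=806: venue='neutral' → outer ELSE → 11
game_id=807: venue='home' → inner[attendance < 10913] → 35
game_id=808: venue='away' → inner[ELSE] → 26
game_id=809: venue='away' → inner[quarter < 2] → 46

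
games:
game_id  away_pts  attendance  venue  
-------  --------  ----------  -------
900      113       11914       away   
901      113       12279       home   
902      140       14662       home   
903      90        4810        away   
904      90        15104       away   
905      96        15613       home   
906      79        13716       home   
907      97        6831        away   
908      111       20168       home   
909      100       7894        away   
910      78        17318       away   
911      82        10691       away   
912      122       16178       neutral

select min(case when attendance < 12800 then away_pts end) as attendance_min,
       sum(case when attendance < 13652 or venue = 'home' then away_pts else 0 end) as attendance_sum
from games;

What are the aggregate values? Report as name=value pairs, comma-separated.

[attendance_min: attendance < 12800]
game_id=900: ✓ → 113
game_id=901: ✓ → 113
game_id=902: ✗
game_id=903: ✓ → 90
game_id=904: ✗
game_id=905: ✗
game_id=906: ✗
game_id=907: ✓ → 97
game_id=908: ✗
game_id=909: ✓ → 100
game_id=910: ✗
game_id=911: ✓ → 82
game_id=912: ✗
attendance_min = MIN(113, 113, 90, 97, 100, 82) = 82
—
[attendance_sum: attendance < 13652 or venue = 'home']
game_id=900: ✓ → 113
game_id=901: ✓ → 113
game_id=902: ✓ → 140
game_id=903: ✓ → 90
game_id=904: ✗
game_id=905: ✓ → 96
game_id=906: ✓ → 79
game_id=907: ✓ → 97
game_id=908: ✓ → 111
game_id=909: ✓ → 100
game_id=910: ✗
game_id=911: ✓ → 82
game_id=912: ✗
attendance_sum = 113 + 113 + 140 + 90 + 96 + 79 + 97 + 111 + 100 + 82 = 1021

attendance_min=82, attendance_sum=1021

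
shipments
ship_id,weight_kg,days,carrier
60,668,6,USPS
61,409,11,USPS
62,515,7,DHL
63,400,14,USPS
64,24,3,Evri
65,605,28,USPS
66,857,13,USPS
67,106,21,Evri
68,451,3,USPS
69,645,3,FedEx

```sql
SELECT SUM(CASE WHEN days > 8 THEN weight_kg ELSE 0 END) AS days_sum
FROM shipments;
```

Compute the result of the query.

2377

ship_id=60: ✗
ship_id=61: ✓ → 409
ship_id=62: ✗
ship_id=63: ✓ → 400
ship_id=64: ✗
ship_id=65: ✓ → 605
ship_id=66: ✓ → 857
ship_id=67: ✓ → 106
ship_id=68: ✗
ship_id=69: ✗
days_sum = 409 + 400 + 605 + 857 + 106 = 2377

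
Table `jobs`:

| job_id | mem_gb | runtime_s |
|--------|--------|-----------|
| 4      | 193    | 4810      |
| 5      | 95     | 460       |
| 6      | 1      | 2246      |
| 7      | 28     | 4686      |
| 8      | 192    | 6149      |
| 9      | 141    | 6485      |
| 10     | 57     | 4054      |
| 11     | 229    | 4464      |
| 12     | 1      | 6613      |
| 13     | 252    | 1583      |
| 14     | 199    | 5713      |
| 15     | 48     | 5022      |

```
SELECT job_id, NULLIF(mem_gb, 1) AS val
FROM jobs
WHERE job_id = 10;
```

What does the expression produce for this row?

57

job_id = 10: mem_gb=57, runtime_s=4054.
mem_gb=57 vs 1: differ → 57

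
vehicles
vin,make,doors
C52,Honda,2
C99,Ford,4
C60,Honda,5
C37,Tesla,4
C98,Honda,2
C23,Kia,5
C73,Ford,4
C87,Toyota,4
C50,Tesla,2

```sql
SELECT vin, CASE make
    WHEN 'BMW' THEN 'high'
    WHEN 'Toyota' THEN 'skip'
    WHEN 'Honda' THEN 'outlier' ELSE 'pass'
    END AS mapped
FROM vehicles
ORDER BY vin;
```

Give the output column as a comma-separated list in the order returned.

pass, pass, pass, outlier, outlier, pass, skip, outlier, pass

vin=C23: ELSE → pass
vin=C37: ELSE → pass
vin=C50: ELSE → pass
vin=C52: make='Honda' → outlier
vin=C60: make='Honda' → outlier
vin=C73: ELSE → pass
vin=C87: make='Toyota' → skip
vin=C98: make='Honda' → outlier
vin=C99: ELSE → pass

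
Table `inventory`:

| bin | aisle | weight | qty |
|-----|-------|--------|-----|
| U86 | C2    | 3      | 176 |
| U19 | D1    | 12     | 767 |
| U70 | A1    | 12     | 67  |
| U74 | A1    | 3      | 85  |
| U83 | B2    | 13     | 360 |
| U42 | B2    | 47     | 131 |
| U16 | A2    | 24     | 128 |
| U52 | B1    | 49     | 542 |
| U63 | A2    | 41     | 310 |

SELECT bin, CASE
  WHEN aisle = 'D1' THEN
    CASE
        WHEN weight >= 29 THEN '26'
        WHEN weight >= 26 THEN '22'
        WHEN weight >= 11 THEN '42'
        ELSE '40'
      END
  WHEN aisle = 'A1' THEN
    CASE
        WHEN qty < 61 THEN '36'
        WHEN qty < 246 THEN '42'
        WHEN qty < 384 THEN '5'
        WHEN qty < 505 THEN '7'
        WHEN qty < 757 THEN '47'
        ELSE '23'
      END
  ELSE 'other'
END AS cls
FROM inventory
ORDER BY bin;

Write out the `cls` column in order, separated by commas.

other, 42, other, other, other, 42, 42, other, other

bin=U16: aisle='A2' → outer ELSE → other
bin=U19: aisle='D1' → inner[weight >= 11] → 42
bin=U42: aisle='B2' → outer ELSE → other
bin=U52: aisle='B1' → outer ELSE → other
bin=U63: aisle='A2' → outer ELSE → other
bin=U70: aisle='A1' → inner[qty < 246] → 42
bin=U74: aisle='A1' → inner[qty < 246] → 42
bin=U83: aisle='B2' → outer ELSE → other
bin=U86: aisle='C2' → outer ELSE → other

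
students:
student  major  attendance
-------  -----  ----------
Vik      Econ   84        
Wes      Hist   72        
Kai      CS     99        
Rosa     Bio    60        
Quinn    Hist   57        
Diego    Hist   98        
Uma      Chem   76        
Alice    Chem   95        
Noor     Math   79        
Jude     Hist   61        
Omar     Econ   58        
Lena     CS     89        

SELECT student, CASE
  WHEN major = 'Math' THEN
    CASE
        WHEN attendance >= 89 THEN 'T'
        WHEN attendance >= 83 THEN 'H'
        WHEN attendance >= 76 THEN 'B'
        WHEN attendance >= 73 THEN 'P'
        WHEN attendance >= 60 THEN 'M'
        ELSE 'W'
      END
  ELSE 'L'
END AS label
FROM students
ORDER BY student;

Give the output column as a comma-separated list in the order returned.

L, L, L, L, L, B, L, L, L, L, L, L

student=Alice: major='Chem' → outer ELSE → L
student=Diego: major='Hist' → outer ELSE → L
student=Jude: major='Hist' → outer ELSE → L
student=Kai: major='CS' → outer ELSE → L
student=Lena: major='CS' → outer ELSE → L
student=Noor: major='Math' → inner[attendance >= 76] → B
student=Omar: major='Econ' → outer ELSE → L
student=Quinn: major='Hist' → outer ELSE → L
student=Rosa: major='Bio' → outer ELSE → L
student=Uma: major='Chem' → outer ELSE → L
student=Vik: major='Econ' → outer ELSE → L
student=Wes: major='Hist' → outer ELSE → L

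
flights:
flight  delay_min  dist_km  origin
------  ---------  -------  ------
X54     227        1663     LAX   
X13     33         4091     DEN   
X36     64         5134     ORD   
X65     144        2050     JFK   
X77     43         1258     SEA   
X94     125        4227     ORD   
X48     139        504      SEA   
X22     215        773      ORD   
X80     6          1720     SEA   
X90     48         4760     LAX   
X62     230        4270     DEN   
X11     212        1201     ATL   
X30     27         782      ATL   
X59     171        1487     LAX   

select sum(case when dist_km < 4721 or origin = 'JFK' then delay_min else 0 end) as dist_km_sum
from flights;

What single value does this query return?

flight=X54: ✓ → 227
flight=X13: ✓ → 33
flight=X36: ✗
flight=X65: ✓ → 144
flight=X77: ✓ → 43
flight=X94: ✓ → 125
flight=X48: ✓ → 139
flight=X22: ✓ → 215
flight=X80: ✓ → 6
flight=X90: ✗
flight=X62: ✓ → 230
flight=X11: ✓ → 212
flight=X30: ✓ → 27
flight=X59: ✓ → 171
dist_km_sum = 227 + 33 + 144 + 43 + 125 + 139 + 215 + 6 + 230 + 212 + 27 + 171 = 1572

1572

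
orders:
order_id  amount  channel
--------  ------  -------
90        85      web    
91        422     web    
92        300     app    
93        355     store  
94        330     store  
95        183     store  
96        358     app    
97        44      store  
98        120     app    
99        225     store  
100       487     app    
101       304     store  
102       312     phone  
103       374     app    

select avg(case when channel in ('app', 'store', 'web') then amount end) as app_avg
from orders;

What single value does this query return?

order_id=90: ✓ → 85
order_id=91: ✓ → 422
order_id=92: ✓ → 300
order_id=93: ✓ → 355
order_id=94: ✓ → 330
order_id=95: ✓ → 183
order_id=96: ✓ → 358
order_id=97: ✓ → 44
order_id=98: ✓ → 120
order_id=99: ✓ → 225
order_id=100: ✓ → 487
order_id=101: ✓ → 304
order_id=102: ✗
order_id=103: ✓ → 374
app_avg = (85 + 422 + 300 + 355 + 330 + 183 + 358 + 44 + 120 + 225 + 487 + 304 + 374) / 13 = 275.9230769231

275.9230769231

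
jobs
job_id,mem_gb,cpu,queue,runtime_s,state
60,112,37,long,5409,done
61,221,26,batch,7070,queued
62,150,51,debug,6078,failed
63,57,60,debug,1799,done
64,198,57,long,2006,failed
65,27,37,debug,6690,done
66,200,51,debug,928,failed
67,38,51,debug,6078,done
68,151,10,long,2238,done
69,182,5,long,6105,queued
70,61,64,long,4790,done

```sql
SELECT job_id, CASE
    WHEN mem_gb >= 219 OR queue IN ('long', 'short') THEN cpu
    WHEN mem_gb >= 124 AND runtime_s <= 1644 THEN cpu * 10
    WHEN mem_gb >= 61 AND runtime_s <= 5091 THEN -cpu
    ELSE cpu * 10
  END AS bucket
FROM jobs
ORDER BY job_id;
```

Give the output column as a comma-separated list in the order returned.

job_id=60: mem_gb >= 219 OR queue IN ('long', 'short') → 37
job_id=61: mem_gb >= 219 OR queue IN ('long', 'short') → 26
job_id=62: ELSE → 510
job_id=63: ELSE → 600
job_id=64: mem_gb >= 219 OR queue IN ('long', 'short') → 57
job_id=65: ELSE → 370
job_id=66: mem_gb >= 124 AND runtime_s <= 1644 → 510
job_id=67: ELSE → 510
job_id=68: mem_gb >= 219 OR queue IN ('long', 'short') → 10
job_id=69: mem_gb >= 219 OR queue IN ('long', 'short') → 5
job_id=70: mem_gb >= 219 OR queue IN ('long', 'short') → 64

37, 26, 510, 600, 57, 370, 510, 510, 10, 5, 64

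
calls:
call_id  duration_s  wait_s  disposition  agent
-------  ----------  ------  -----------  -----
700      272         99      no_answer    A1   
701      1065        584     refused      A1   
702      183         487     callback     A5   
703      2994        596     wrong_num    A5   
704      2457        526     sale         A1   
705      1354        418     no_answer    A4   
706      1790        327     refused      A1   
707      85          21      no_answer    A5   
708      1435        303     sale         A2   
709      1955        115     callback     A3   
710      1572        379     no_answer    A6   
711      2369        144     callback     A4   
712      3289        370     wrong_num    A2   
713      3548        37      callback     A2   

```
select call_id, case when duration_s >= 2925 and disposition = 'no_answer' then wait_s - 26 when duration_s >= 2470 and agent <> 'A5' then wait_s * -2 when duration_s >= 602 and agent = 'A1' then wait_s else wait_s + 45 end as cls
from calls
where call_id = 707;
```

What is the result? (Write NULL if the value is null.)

66

call_id = 707: duration_s=85, wait_s=21, disposition=no_answer, agent=A5.
duration_s >= 2925 and disposition = 'no_answer' → false
duration_s >= 2470 and agent <> 'A5' → false
duration_s >= 602 and agent = 'A1' → false
No prior WHEN matched → ELSE → 66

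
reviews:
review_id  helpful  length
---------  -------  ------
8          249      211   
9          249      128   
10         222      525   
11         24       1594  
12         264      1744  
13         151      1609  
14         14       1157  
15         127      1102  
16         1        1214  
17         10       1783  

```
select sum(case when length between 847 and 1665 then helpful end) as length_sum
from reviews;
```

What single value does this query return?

317

review_id=8: ✗
review_id=9: ✗
review_id=10: ✗
review_id=11: ✓ → 24
review_id=12: ✗
review_id=13: ✓ → 151
review_id=14: ✓ → 14
review_id=15: ✓ → 127
review_id=16: ✓ → 1
review_id=17: ✗
length_sum = 24 + 151 + 14 + 127 + 1 = 317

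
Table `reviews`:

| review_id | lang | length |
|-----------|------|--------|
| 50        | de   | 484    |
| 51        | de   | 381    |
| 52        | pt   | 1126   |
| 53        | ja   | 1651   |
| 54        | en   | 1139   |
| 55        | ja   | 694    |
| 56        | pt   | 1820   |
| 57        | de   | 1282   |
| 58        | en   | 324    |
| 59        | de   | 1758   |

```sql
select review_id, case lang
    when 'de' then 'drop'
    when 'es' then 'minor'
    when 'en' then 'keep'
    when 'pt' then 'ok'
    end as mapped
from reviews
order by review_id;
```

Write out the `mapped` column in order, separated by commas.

review_id=50: lang='de' → drop
review_id=51: lang='de' → drop
review_id=52: lang='pt' → ok
review_id=53: (no match → NULL) → NULL
review_id=54: lang='en' → keep
review_id=55: (no match → NULL) → NULL
review_id=56: lang='pt' → ok
review_id=57: lang='de' → drop
review_id=58: lang='en' → keep
review_id=59: lang='de' → drop

drop, drop, ok, NULL, keep, NULL, ok, drop, keep, drop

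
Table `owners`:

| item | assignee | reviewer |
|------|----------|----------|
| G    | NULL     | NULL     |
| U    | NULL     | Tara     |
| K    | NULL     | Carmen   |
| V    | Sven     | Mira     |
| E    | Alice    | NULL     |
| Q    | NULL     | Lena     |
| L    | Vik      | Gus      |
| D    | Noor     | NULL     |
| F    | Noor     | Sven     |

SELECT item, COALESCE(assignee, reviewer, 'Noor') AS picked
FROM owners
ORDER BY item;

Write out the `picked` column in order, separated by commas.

Noor, Alice, Noor, Noor, Carmen, Vik, Lena, Tara, Sven

item=D: assignee=Noor → Noor
item=E: assignee=Alice → Alice
item=F: assignee=Noor → Noor
item=G: assignee=NULL, reviewer=NULL, → literal Noor → Noor
item=K: assignee=NULL, reviewer=Carmen → Carmen
item=L: assignee=Vik → Vik
item=Q: assignee=NULL, reviewer=Lena → Lena
item=U: assignee=NULL, reviewer=Tara → Tara
item=V: assignee=Sven → Sven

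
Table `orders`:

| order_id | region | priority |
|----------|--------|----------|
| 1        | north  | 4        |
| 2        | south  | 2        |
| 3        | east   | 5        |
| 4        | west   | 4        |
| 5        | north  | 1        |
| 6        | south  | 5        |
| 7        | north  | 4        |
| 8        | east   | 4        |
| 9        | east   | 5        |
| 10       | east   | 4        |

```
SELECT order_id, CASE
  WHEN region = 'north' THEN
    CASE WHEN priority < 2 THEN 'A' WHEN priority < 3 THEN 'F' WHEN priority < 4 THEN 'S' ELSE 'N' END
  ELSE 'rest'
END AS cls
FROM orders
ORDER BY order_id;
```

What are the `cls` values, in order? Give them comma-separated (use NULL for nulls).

N, rest, rest, rest, A, rest, N, rest, rest, rest

order_id=1: region='north' → inner[ELSE] → N
order_id=2: region='south' → outer ELSE → rest
order_id=3: region='east' → outer ELSE → rest
order_id=4: region='west' → outer ELSE → rest
order_id=5: region='north' → inner[priority < 2] → A
order_id=6: region='south' → outer ELSE → rest
order_id=7: region='north' → inner[ELSE] → N
order_id=8: region='east' → outer ELSE → rest
order_id=9: region='east' → outer ELSE → rest
order_id=10: region='east' → outer ELSE → rest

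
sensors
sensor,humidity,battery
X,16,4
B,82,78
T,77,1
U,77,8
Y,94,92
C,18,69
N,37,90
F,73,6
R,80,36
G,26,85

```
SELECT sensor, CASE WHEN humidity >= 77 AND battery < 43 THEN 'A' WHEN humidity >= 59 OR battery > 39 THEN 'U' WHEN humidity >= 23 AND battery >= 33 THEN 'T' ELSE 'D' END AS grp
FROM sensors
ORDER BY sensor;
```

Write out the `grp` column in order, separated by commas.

sensor=B: humidity >= 59 OR battery > 39 → U
sensor=C: humidity >= 59 OR battery > 39 → U
sensor=F: humidity >= 59 OR battery > 39 → U
sensor=G: humidity >= 59 OR battery > 39 → U
sensor=N: humidity >= 59 OR battery > 39 → U
sensor=R: humidity >= 77 AND battery < 43 → A
sensor=T: humidity >= 77 AND battery < 43 → A
sensor=U: humidity >= 77 AND battery < 43 → A
sensor=X: ELSE → D
sensor=Y: humidity >= 59 OR battery > 39 → U

U, U, U, U, U, A, A, A, D, U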